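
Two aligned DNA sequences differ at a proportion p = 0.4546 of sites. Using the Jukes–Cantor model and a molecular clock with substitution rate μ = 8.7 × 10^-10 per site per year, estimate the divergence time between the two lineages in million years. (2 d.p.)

401.61

d = −(3/4) ln(1 − 4p/3) = −0.75 ln(1 − 0.606133) = −0.75 ln(0.393867)
  = −0.75 × (-0.931742) = 0.698807 substitutions/site.
Under a molecular clock d = 2μt, so t = d/(2μ) = 0.698807 / (2 × 8.7 × 10^-10) = 401.61 million years.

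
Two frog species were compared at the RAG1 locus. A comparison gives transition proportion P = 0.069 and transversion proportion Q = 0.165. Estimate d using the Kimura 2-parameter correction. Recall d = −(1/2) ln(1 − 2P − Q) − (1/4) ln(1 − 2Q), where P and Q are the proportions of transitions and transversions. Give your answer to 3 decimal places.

Under the Kimura two-parameter model, d = −½ ln(1 − 2P − Q) − ¼ ln(1 − 2Q).
1 − 2P − Q = 0.697, giving −½ ln(0.697) = 0.180485.
1 − 2Q = 0.67, giving −¼ ln(0.67) = 0.100119.
d = 0.180485 + 0.100119 = 0.280604.

0.281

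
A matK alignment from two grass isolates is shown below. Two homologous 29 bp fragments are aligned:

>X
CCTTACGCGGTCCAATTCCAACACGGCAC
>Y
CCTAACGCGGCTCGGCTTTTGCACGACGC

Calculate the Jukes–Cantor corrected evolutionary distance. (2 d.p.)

0.60

The sequences differ at 12 of 29 sites, so p = 12/29 ≈ 0.413793.
d = −(3/4) ln(1 − 4p/3) = −0.75 ln(1 − 0.551724) = −0.75 ln(0.448276)
  = −0.75 × (-0.802346) = 0.601760 substitutions/site.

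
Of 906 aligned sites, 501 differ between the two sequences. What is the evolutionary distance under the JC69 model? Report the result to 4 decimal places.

p = 501/906 ≈ 0.55298.
d = −(3/4) ln(1 − 4p/3) = −0.75 ln(1 − 0.737307) = −0.75 ln(0.262693)
  = −0.75 × (-1.336769) = 1.002577 substitutions/site.

1.0026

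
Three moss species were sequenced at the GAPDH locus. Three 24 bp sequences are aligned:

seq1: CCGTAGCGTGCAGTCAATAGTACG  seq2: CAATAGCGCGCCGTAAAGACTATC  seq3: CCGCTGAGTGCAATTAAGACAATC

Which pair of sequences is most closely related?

seq1–seq2: 9/24 differ, p = 0.375, d = 0.520.
seq1–seq3: 10/24 differ, p = 0.417, d = 0.608.
seq2–seq3: 10/24 differ, p = 0.417, d = 0.608.
The smallest distance is between seq1 and seq2.

seq1 and seq2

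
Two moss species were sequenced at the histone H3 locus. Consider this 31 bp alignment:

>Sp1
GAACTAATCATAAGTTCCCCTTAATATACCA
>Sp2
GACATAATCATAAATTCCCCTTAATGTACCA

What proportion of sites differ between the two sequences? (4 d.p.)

0.1290

The sequences differ at 4 of 31 positions (sites 3, 4, 14, 26).
p = 4/31 = 0.129032… ≈ 0.1290 (to 4 d.p.).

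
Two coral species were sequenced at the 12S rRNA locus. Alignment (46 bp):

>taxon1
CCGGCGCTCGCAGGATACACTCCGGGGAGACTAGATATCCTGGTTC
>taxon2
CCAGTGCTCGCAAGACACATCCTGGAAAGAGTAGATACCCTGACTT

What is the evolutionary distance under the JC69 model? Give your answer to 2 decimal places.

0.39

The sequences differ at 14 of 46 sites, so p = 14/46 ≈ 0.304348.
d = −(3/4) ln(1 − 4p/3) = −0.75 ln(1 − 0.405797) = −0.75 ln(0.594203)
  = −0.75 × (-0.520534) = 0.390401 substitutions/site.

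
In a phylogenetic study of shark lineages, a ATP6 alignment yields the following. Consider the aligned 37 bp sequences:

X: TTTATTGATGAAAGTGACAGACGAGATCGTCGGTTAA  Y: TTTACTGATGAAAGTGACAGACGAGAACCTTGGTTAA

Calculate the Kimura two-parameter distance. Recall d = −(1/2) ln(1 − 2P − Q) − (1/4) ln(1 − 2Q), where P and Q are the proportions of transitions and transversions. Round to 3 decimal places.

0.117

Of 37 sites, 2 differences are transitions and 2 are transversions, so P = 2/37 ≈ 0.054054 and Q = 2/37 ≈ 0.054054.
Under the Kimura two-parameter model, d = −½ ln(1 − 2P − Q) − ¼ ln(1 − 2Q).
1 − 2P − Q = 0.837838, giving −½ ln(0.837838) = 0.088465.
1 − 2Q = 0.891892, giving −¼ ln(0.891892) = 0.028603.
d = 0.088465 + 0.028603 = 0.117068.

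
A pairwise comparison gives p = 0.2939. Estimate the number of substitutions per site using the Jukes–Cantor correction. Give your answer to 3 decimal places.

d = −(3/4) ln(1 − 4p/3) = −0.75 ln(1 − 0.391867) = −0.75 ln(0.608133)
  = −0.75 × (-0.497362) = 0.373022 substitutions/site.

0.373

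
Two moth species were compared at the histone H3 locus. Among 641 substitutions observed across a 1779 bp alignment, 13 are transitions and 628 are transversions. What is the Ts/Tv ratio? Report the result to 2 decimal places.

0.02

R = 13/628 = 0.020700… ≈ 0.02 (to 2 d.p.).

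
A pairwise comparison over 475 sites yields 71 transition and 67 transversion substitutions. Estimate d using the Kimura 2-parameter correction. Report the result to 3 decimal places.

P = 71/475 ≈ 0.149474 and Q = 67/475 ≈ 0.141053.
Under the Kimura two-parameter model, d = −½ ln(1 − 2P − Q) − ¼ ln(1 − 2Q).
1 − 2P − Q = 0.559999, giving −½ ln(0.559999) = 0.289910.
1 − 2Q = 0.717894, giving −¼ ln(0.717894) = 0.082858.
d = 0.289910 + 0.082858 = 0.372768.

0.373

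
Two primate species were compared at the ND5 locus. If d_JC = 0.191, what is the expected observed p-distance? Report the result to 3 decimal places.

0.169

p = (3/4)(1 − e^(−4d/3)) = 0.75 × (1 − e^(-0.254667)) = 0.75 × (1 − 0.775175) = 0.168619.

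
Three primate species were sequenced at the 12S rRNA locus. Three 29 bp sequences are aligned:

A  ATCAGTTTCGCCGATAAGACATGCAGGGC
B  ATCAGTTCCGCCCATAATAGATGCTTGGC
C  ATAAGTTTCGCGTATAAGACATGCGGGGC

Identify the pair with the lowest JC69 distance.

A–B: 6/29 differ, p = 0.207, d = 0.242.
A–C: 4/29 differ, p = 0.138, d = 0.152.
B–C: 8/29 differ, p = 0.276, d = 0.344.
The smallest distance is between A and C.

A and C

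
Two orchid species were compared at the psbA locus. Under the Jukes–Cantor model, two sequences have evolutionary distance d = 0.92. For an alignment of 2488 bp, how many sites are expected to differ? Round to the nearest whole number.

Invert JC69: p = (3/4)(1 − e^(−4d/3)) = 0.75 × (1 − e^(-1.226667)) = 0.75 × (1 − 0.293268) = 0.530049.
Expected differing sites = pL ≈ 0.530049 × 2488 = 1318.761912 ≈ 1319.

1319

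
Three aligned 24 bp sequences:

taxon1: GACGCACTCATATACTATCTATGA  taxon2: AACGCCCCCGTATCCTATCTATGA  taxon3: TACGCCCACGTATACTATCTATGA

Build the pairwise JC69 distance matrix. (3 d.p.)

taxon1–taxon2: 5/24 sites differ → p ≈ 0.208333, d = −0.75 ln(1 − 0.277777) = 0.244066 ≈ 0.244.
taxon1–taxon3: 4/24 sites differ → p ≈ 0.166667, d = −0.75 ln(1 − 0.222223) = 0.188487 ≈ 0.188.
taxon2–taxon3: 3/24 sites differ → p = 0.125, d = −0.75 ln(1 − 0.166667) = 0.136741 ≈ 0.137.

d(taxon1,taxon2) = 0.244, d(taxon1,taxon3) = 0.188, d(taxon2,taxon3) = 0.137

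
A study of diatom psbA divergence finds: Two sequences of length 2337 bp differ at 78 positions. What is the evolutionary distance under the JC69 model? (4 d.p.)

p = 78/2337 ≈ 0.033376.
d = −(3/4) ln(1 − 4p/3) = −0.75 ln(1 − 0.044501) = −0.75 ln(0.955499)
  = −0.75 × (-0.045522) = 0.034142 substitutions/site.

0.0341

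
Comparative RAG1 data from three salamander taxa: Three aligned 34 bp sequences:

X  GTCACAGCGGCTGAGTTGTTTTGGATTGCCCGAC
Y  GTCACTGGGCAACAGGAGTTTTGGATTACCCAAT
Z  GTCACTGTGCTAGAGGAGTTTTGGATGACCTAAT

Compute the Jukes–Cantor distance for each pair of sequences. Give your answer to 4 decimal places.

d(X,Y) = 0.4234, d(X,Z) = 0.4770, d(Y,Z) = 0.1637

X–Y: 11/34 sites differ → p ≈ 0.323529, d = −0.75 ln(1 − 0.431372) = 0.423397 ≈ 0.4234.
X–Z: 12/34 sites differ → p ≈ 0.352941, d = −0.75 ln(1 − 0.470588) = 0.476991 ≈ 0.4770.
Y–Z: 5/34 sites differ → p ≈ 0.147059, d = −0.75 ln(1 − 0.196079) = 0.163691 ≈ 0.1637.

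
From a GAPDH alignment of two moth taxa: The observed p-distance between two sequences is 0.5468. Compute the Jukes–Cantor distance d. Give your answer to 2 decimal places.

0.98

d = −(3/4) ln(1 − 4p/3) = −0.75 ln(1 − 0.729067) = −0.75 ln(0.270933)
  = −0.75 × (-1.305884) = 0.979413 substitutions/site.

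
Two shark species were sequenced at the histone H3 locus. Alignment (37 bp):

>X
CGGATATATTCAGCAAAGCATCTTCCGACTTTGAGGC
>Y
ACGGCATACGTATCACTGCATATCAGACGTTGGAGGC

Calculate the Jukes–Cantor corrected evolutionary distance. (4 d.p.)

0.7845

The sequences differ at 18 of 37 sites, so p = 18/37 ≈ 0.486486.
d = −(3/4) ln(1 − 4p/3) = −0.75 ln(1 − 0.648648) = −0.75 ln(0.351352)
  = −0.75 × (-1.045967) = 0.784475 substitutions/site.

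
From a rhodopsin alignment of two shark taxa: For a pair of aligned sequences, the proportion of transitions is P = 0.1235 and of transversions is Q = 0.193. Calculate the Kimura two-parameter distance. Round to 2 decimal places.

0.41

Under the Kimura two-parameter model, d = −½ ln(1 − 2P − Q) − ¼ ln(1 − 2Q).
1 − 2P − Q = 0.56, giving −½ ln(0.56) = 0.289909.
1 − 2Q = 0.614, giving −¼ ln(0.614) = 0.121940.
d = 0.289909 + 0.121940 = 0.411849.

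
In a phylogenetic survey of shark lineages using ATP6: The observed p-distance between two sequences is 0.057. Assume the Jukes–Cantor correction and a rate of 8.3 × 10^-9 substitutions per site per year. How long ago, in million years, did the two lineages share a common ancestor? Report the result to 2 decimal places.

3.57

d = −(3/4) ln(1 − 4p/3) = −0.75 ln(1 − 0.076) = −0.75 ln(0.924)
  = −0.75 × (-0.079043) = 0.059282 substitutions/site.
Under a molecular clock d = 2μt, so t = d/(2μ) = 0.059282 / (2 × 8.3 × 10^-9) = 3.57 million years.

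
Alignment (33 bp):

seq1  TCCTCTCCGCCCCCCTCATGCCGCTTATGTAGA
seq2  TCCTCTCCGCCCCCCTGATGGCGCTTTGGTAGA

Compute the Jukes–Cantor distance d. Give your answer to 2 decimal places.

The sequences differ at 4 of 33 sites (17, 21, 27, 28), so p = 4/33 ≈ 0.121212.
d = −(3/4) ln(1 − 4p/3) = −0.75 ln(1 − 0.161616) = −0.75 ln(0.838384)
  = −0.75 × (-0.176279) = 0.132209 substitutions/site.

0.13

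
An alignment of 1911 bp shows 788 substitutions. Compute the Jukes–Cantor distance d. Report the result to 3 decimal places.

0.599

p = 788/1911 ≈ 0.41235.
d = −(3/4) ln(1 − 4p/3) = −0.75 ln(1 − 0.5498) = −0.75 ln(0.4502)
  = −0.75 × (-0.798063) = 0.598547 substitutions/site.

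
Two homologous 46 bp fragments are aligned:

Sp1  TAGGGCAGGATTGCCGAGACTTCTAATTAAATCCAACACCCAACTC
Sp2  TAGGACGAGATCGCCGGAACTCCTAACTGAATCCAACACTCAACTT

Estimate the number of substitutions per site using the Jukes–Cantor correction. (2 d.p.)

0.29

The sequences differ at 11 of 46 sites, so p = 11/46 ≈ 0.23913.
d = −(3/4) ln(1 − 4p/3) = −0.75 ln(1 − 0.31884) = −0.75 ln(0.68116)
  = −0.75 × (-0.383958) = 0.287969 substitutions/site.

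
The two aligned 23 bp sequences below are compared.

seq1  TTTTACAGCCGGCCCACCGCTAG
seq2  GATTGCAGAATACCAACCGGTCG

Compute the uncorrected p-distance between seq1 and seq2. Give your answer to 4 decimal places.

The sequences differ at 10 of 23 positions (sites 1, 2, 5, 9, 10, 11, 12, 15, 20, 22).
p = 10/23 = 0.434782… ≈ 0.4348 (to 4 d.p.).

0.4348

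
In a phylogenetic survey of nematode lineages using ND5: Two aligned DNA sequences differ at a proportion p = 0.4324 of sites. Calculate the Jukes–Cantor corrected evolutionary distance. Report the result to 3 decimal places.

0.644

d = −(3/4) ln(1 − 4p/3) = −0.75 ln(1 − 0.576533) = −0.75 ln(0.423467)
  = −0.75 × (-0.859280) = 0.644460 substitutions/site.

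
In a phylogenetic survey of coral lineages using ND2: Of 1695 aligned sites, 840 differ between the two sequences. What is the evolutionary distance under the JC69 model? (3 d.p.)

0.811

p = 840/1695 ≈ 0.495575.
d = −(3/4) ln(1 − 4p/3) = −0.75 ln(1 − 0.660767) = −0.75 ln(0.339233)
  = −0.75 × (-1.081068) = 0.810801 substitutions/site.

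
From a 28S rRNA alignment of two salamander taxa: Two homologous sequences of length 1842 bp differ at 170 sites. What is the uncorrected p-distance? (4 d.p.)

0.0923

p = 170/1842 = 0.092290… ≈ 0.0923 (to 4 d.p.).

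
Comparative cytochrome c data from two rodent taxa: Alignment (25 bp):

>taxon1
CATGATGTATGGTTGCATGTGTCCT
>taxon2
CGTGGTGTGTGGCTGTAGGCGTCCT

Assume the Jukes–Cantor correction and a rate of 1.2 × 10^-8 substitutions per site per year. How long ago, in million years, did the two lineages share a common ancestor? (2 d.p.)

The sequences differ at 7 of 25 sites (2, 5, 9, 13, 16, 18, 20), so p = 7/25 = 0.28.
d = −(3/4) ln(1 − 4p/3) = −0.75 ln(1 − 0.373333) = −0.75 ln(0.626667)
  = −0.75 × (-0.467340) = 0.350505 substitutions/site.
Under a molecular clock d = 2μt, so t = d/(2μ) = 0.350505 / (2 × 1.2 × 10^-8) = 14.60 million years.

14.60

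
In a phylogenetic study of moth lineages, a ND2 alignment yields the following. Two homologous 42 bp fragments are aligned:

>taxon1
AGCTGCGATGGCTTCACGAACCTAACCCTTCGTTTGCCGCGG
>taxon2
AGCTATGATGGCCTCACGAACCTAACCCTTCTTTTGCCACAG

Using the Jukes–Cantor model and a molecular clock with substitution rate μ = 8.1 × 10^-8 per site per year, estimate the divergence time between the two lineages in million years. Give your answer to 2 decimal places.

0.98

The sequences differ at 6 of 42 sites (5, 6, 13, 32, 39, 41), so p = 6/42 ≈ 0.142857.
d = −(3/4) ln(1 − 4p/3) = −0.75 ln(1 − 0.190476) = −0.75 ln(0.809524)
  = −0.75 × (-0.211309) = 0.158482 substitutions/site.
Under a molecular clock d = 2μt, so t = d/(2μ) = 0.158482 / (2 × 8.1 × 10^-8) = 0.98 million years.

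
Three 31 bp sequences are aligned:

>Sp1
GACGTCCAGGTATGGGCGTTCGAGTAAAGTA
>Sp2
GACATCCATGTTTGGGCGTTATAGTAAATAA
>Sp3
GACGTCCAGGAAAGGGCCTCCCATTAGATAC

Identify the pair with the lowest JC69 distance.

Sp1–Sp2: 7/31 differ, p = 0.226, d = 0.269.
Sp1–Sp3: 10/31 differ, p = 0.323, d = 0.422.
Sp2–Sp3: 12/31 differ, p = 0.387, d = 0.544.
The smallest distance is between Sp1 and Sp2.

Sp1 and Sp2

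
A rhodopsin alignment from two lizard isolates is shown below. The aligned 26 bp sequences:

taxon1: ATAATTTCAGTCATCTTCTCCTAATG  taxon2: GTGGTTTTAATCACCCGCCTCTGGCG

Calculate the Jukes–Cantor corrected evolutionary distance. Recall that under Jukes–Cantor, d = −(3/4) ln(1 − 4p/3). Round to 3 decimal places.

The sequences differ at 13 of 26 sites, so p = 13/26 = 0.5.
d = −(3/4) ln(1 − 4p/3) = −0.75 ln(1 − 0.666667) = −0.75 ln(0.333333)
  = −0.75 × (-1.098613) = 0.823960 substitutions/site.

0.824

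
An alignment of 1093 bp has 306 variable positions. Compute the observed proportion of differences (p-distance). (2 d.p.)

0.28

p = 306/1093 = 0.279963… ≈ 0.28 (to 2 d.p.).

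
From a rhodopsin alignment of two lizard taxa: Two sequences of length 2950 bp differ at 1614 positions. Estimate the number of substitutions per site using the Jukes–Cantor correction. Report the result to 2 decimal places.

0.98

p = 1614/2950 ≈ 0.547119.
d = −(3/4) ln(1 − 4p/3) = −0.75 ln(1 − 0.729492) = −0.75 ln(0.270508)
  = −0.75 × (-1.307454) = 0.980591 substitutions/site.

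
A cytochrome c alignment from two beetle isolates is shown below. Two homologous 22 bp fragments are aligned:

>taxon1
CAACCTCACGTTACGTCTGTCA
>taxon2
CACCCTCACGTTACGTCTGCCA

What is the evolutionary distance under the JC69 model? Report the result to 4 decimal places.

The sequences differ at 2 of 22 sites (3, 20), so p = 2/22 ≈ 0.090909.
d = −(3/4) ln(1 − 4p/3) = −0.75 ln(1 − 0.121212) = −0.75 ln(0.878788)
  = −0.75 × (-0.129212) = 0.096909 substitutions/site.

0.0969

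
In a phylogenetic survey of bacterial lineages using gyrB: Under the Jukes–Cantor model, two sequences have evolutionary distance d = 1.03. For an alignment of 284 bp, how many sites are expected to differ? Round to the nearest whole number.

Invert JC69: p = (3/4)(1 − e^(−4d/3)) = 0.75 × (1 − e^(-1.373333)) = 0.75 × (1 − 0.253261) = 0.560054.
Expected differing sites = pL ≈ 0.560054 × 284 = 159.055336 ≈ 159.

159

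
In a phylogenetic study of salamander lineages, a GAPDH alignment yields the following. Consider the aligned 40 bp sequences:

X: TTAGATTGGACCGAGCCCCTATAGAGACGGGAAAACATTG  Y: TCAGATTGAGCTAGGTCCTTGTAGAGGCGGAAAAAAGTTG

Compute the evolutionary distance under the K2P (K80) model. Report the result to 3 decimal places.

0.503

Of 40 sites, 12 differences are transitions and 1 are transversions, so P = 12/40 = 0.3 and Q = 1/40 = 0.025.
Under the Kimura two-parameter model, d = −½ ln(1 − 2P − Q) − ¼ ln(1 − 2Q).
1 − 2P − Q = 0.375, giving −½ ln(0.375) = 0.490415.
1 − 2Q = 0.95, giving −¼ ln(0.95) = 0.012823.
d = 0.490415 + 0.012823 = 0.503238.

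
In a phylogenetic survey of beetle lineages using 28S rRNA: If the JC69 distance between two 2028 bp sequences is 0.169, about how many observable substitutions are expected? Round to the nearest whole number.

307

Invert JC69: p = (3/4)(1 − e^(−4d/3)) = 0.75 × (1 − e^(-0.225333)) = 0.75 × (1 − 0.798250) = 0.151313.
Expected differing sites = pL ≈ 0.151313 × 2028 = 306.862764 ≈ 307.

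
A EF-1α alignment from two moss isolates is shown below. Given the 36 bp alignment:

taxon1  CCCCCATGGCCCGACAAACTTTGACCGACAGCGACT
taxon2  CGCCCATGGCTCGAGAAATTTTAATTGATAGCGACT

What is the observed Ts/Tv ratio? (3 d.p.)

3.000

Transitions are A↔G and C↔T; transversions are all other mismatches.
Transitions: 6. Transversions: 2.
R = 6/2 = 3.000.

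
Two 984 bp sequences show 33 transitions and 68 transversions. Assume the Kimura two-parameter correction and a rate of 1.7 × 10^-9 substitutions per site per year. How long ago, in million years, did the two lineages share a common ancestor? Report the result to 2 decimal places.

32.47

P = 33/984 ≈ 0.033537 and Q = 68/984 ≈ 0.069106.
Under the Kimura two-parameter model, d = −½ ln(1 − 2P − Q) − ¼ ln(1 − 2Q).
1 − 2P − Q = 0.86382, giving −½ ln(0.86382) = 0.073195.
1 − 2Q = 0.861788, giving −¼ ln(0.861788) = 0.037186.
d = 0.073195 + 0.037186 = 0.110381.
Under a molecular clock d = 2μt, so t = d/(2μ) = 0.110381 / (2 × 1.7 × 10^-9) = 32.47 million years.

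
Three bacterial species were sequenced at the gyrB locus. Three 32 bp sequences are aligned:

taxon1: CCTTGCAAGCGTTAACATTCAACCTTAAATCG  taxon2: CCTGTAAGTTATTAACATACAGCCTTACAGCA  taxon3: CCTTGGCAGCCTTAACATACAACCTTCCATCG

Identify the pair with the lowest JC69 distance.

taxon1 and taxon3

taxon1–taxon2: 12/32 differ, p = 0.375, d = 0.520.
taxon1–taxon3: 6/32 differ, p = 0.188, d = 0.216.
taxon2–taxon3: 12/32 differ, p = 0.375, d = 0.520.
The smallest distance is between taxon1 and taxon3.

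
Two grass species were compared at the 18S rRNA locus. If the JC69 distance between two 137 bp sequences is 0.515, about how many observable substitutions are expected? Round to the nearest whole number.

Invert JC69: p = (3/4)(1 − e^(−4d/3)) = 0.75 × (1 − e^(-0.686667)) = 0.75 × (1 − 0.503251) = 0.372562.
Expected differing sites = pL ≈ 0.372562 × 137 = 51.040994 ≈ 51.

51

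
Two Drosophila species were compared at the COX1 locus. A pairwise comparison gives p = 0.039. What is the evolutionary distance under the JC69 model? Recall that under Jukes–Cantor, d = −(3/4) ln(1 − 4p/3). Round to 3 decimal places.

0.040

d = −(3/4) ln(1 − 4p/3) = −0.75 ln(1 − 0.052) = −0.75 ln(0.948)
  = −0.75 × (-0.053401) = 0.040051 substitutions/site.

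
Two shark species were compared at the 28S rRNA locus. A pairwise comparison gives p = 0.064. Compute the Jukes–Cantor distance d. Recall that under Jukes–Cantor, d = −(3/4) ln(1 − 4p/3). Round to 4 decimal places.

0.0669

d = −(3/4) ln(1 − 4p/3) = −0.75 ln(1 − 0.085333) = −0.75 ln(0.914667)
  = −0.75 × (-0.089195) = 0.066896 substitutions/site.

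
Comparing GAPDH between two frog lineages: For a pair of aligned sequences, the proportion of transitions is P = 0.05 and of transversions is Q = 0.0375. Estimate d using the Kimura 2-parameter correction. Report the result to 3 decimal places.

0.093

Under the Kimura two-parameter model, d = −½ ln(1 − 2P − Q) − ¼ ln(1 − 2Q).
1 − 2P − Q = 0.8625, giving −½ ln(0.8625) = 0.073960.
1 − 2Q = 0.925, giving −¼ ln(0.925) = 0.019490.
d = 0.073960 + 0.019490 = 0.093450.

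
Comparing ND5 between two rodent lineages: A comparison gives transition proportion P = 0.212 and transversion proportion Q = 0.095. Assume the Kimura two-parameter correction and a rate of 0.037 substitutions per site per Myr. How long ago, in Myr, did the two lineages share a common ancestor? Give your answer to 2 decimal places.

Under the Kimura two-parameter model, d = −½ ln(1 − 2P − Q) − ¼ ln(1 − 2Q).
1 − 2P − Q = 0.481, giving −½ ln(0.481) = 0.365944.
1 − 2Q = 0.81, giving −¼ ln(0.81) = 0.052680.
d = 0.365944 + 0.052680 = 0.418624.
Under a molecular clock d = 2μt, so t = d/(2μ) = 0.418624 / (2 × 0.037) = 5.66 Myr.

5.66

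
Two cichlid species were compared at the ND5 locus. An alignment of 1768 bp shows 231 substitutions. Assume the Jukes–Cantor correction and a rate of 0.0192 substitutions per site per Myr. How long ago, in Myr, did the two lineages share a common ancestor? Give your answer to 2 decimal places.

p = 231/1768 ≈ 0.130656.
d = −(3/4) ln(1 − 4p/3) = −0.75 ln(1 − 0.174208) = −0.75 ln(0.825792)
  = −0.75 × (-0.191412) = 0.143559 substitutions/site.
Under a molecular clock d = 2μt, so t = d/(2μ) = 0.143559 / (2 × 0.0192) = 3.74 Myr.

3.74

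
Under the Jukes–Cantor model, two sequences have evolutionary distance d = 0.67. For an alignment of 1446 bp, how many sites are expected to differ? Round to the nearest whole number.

641

Invert JC69: p = (3/4)(1 − e^(−4d/3)) = 0.75 × (1 − e^(-0.893333)) = 0.75 × (1 − 0.409289) = 0.443033.
Expected differing sites = pL ≈ 0.443033 × 1446 = 640.625718 ≈ 641.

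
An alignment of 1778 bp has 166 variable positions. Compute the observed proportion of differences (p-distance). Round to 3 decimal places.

p = 166/1778 = 0.093363… ≈ 0.093 (to 3 d.p.).

0.093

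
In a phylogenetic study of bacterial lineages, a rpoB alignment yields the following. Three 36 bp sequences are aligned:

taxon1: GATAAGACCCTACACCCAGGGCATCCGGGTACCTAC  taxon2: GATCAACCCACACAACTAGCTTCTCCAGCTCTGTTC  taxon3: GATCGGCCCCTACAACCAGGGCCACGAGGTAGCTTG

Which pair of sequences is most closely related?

taxon1–taxon2: 17/36 differ, p = 0.472, d = 0.745.
taxon1–taxon3: 11/36 differ, p = 0.306, d = 0.392.
taxon2–taxon3: 15/36 differ, p = 0.417, d = 0.608.
The smallest distance is between taxon1 and taxon3.

taxon1 and taxon3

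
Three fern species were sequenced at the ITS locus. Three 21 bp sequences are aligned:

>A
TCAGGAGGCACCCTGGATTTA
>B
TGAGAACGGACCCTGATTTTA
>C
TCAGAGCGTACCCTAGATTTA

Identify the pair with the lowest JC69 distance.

A and C

A–B: 6/21 differ, p = 0.286, d = 0.360.
A–C: 5/21 differ, p = 0.238, d = 0.286.
B–C: 6/21 differ, p = 0.286, d = 0.360.
The smallest distance is between A and C.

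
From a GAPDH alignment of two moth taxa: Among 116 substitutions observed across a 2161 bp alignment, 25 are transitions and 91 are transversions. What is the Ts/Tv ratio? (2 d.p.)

0.27

R = 25/91 = 0.274725… ≈ 0.27 (to 2 d.p.).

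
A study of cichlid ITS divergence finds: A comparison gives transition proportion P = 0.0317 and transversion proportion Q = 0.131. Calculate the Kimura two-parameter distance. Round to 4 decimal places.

Under the Kimura two-parameter model, d = −½ ln(1 − 2P − Q) − ¼ ln(1 − 2Q).
1 − 2P − Q = 0.8056, giving −½ ln(0.8056) = 0.108084.
1 − 2Q = 0.738, giving −¼ ln(0.738) = 0.075953.
d = 0.108084 + 0.075953 = 0.184037.

0.1840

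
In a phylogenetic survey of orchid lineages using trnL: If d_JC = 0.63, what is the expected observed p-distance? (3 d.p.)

0.426

p = (3/4)(1 − e^(−4d/3)) = 0.75 × (1 − e^(-0.84)) = 0.75 × (1 − 0.431711) = 0.426217.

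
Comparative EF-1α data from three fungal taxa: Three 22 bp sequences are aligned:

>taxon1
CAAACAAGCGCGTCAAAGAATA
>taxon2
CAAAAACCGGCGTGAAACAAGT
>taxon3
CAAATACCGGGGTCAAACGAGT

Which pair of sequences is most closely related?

taxon1–taxon2: 8/22 differ, p = 0.364, d = 0.497.
taxon1–taxon3: 9/22 differ, p = 0.409, d = 0.591.
taxon2–taxon3: 4/22 differ, p = 0.182, d = 0.208.
The smallest distance is between taxon2 and taxon3.

taxon2 and taxon3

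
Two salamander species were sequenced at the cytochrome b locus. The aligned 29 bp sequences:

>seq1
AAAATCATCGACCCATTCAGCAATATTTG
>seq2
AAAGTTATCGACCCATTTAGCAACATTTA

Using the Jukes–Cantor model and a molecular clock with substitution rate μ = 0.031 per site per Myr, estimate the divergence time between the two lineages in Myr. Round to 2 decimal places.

The sequences differ at 5 of 29 sites (4, 6, 18, 24, 29), so p = 5/29 ≈ 0.172414.
d = −(3/4) ln(1 − 4p/3) = −0.75 ln(1 − 0.229885) = −0.75 ln(0.770115)
  = −0.75 × (-0.261215) = 0.195911 substitutions/site.
Under a molecular clock d = 2μt, so t = d/(2μ) = 0.195911 / (2 × 0.031) = 3.16 Myr.

3.16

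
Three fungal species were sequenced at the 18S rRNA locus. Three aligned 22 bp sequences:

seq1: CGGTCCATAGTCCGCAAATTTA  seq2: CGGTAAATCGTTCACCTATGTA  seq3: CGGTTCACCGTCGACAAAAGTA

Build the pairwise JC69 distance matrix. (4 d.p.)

d(seq1,seq2) = 0.4975, d(seq1,seq3) = 0.4141, d(seq2,seq3) = 0.4975

seq1–seq2: 8/22 sites differ → p ≈ 0.363636, d = −0.75 ln(1 − 0.484848) = 0.497470 ≈ 0.4975.
seq1–seq3: 7/22 sites differ → p ≈ 0.318182, d = −0.75 ln(1 − 0.424243) = 0.414052 ≈ 0.4141.
seq2–seq3: 8/22 sites differ → p ≈ 0.363636, d = −0.75 ln(1 − 0.484848) = 0.497470 ≈ 0.4975.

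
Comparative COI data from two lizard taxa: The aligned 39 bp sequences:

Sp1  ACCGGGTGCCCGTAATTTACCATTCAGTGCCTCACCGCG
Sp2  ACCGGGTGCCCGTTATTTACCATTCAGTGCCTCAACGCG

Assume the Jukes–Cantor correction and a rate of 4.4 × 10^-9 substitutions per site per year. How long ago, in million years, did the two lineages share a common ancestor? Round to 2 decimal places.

The sequences differ at 2 of 39 sites (14, 35), so p = 2/39 ≈ 0.051282.
d = −(3/4) ln(1 − 4p/3) = −0.75 ln(1 − 0.068376) = −0.75 ln(0.931624)
  = −0.75 × (-0.070826) = 0.053120 substitutions/site.
Under a molecular clock d = 2μt, so t = d/(2μ) = 0.053120 / (2 × 4.4 × 10^-9) = 6.04 million years.

6.04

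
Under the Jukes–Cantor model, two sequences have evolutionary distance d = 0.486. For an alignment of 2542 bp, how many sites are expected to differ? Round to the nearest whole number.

Invert JC69: p = (3/4)(1 − e^(−4d/3)) = 0.75 × (1 − e^(-0.648)) = 0.75 × (1 − 0.523091) = 0.357682.
Expected differing sites = pL ≈ 0.357682 × 2542 = 909.227644 ≈ 909.

909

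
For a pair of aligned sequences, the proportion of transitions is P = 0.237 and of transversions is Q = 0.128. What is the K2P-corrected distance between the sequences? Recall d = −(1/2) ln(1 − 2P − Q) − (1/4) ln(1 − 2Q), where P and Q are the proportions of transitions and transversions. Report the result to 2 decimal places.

0.53

Under the Kimura two-parameter model, d = −½ ln(1 − 2P − Q) − ¼ ln(1 − 2Q).
1 − 2P − Q = 0.398, giving −½ ln(0.398) = 0.460652.
1 − 2Q = 0.744, giving −¼ ln(0.744) = 0.073929.
d = 0.460652 + 0.073929 = 0.534581.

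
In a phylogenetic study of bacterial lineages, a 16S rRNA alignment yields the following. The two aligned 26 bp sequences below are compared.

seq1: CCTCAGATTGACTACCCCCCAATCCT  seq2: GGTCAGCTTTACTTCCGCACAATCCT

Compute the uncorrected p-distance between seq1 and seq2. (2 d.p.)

The sequences differ at 7 of 26 positions (sites 1, 2, 7, 10, 14, 17, 19).
p = 7/26 = 0.269230… ≈ 0.27 (to 2 d.p.).

0.27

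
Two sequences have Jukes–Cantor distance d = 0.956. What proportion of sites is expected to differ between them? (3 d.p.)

p = (3/4)(1 − e^(−4d/3)) = 0.75 × (1 − e^(-1.274667)) = 0.75 × (1 − 0.279524) = 0.540357.

0.540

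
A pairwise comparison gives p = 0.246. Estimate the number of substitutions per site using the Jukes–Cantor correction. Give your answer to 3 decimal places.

d = −(3/4) ln(1 − 4p/3) = −0.75 ln(1 − 0.328) = −0.75 ln(0.672)
  = −0.75 × (-0.397497) = 0.298123 substitutions/site.

0.298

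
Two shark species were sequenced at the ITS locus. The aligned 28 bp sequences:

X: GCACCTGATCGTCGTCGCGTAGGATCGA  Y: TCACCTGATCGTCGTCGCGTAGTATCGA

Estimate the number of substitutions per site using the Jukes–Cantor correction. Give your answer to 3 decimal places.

0.075

The sequences differ at 2 of 28 sites (1, 23), so p = 2/28 ≈ 0.071429.
d = −(3/4) ln(1 − 4p/3) = −0.75 ln(1 − 0.095239) = −0.75 ln(0.904761)
  = −0.75 × (-0.100084) = 0.075063 substitutions/site.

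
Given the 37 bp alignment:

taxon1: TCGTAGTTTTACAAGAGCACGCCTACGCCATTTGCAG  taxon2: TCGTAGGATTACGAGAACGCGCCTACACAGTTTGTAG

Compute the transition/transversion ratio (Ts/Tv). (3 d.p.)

2.000

Transitions are A↔G and C↔T; transversions are all other mismatches.
Transitions: 6. Transversions: 3.
R = 6/3 = 2.000.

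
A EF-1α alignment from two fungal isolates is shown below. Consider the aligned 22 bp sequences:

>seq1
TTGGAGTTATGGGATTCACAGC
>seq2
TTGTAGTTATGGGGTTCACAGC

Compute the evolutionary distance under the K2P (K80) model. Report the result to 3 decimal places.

0.097

Of 22 sites, 1 differences are transitions and 1 are transversions, so P = 1/22 ≈ 0.045455 and Q = 1/22 ≈ 0.045455.
Under the Kimura two-parameter model, d = −½ ln(1 − 2P − Q) − ¼ ln(1 − 2Q).
1 − 2P − Q = 0.863635, giving −½ ln(0.863635) = 0.073303.
1 − 2Q = 0.90909, giving −¼ ln(0.90909) = 0.023828.
d = 0.073303 + 0.023828 = 0.097131.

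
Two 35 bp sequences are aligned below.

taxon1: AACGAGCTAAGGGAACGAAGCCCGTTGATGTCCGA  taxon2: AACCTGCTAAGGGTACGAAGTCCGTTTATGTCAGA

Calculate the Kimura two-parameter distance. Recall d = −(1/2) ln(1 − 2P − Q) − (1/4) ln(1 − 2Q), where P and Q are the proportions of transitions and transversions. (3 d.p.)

Of 35 sites, 1 differences are transitions and 5 are transversions, so P = 1/35 ≈ 0.028571 and Q = 5/35 ≈ 0.142857.
Under the Kimura two-parameter model, d = −½ ln(1 − 2P − Q) − ¼ ln(1 − 2Q).
1 − 2P − Q = 0.800001, giving −½ ln(0.800001) = 0.111571.
1 − 2Q = 0.714286, giving −¼ ln(0.714286) = 0.084118.
d = 0.111571 + 0.084118 = 0.195689.

0.196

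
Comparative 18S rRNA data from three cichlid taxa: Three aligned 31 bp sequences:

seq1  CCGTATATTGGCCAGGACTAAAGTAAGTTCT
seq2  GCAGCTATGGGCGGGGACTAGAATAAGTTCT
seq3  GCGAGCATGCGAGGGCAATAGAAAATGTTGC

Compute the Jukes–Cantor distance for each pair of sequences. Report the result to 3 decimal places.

d(seq1,seq2) = 0.367, d(seq1,seq3) = 0.985, d(seq2,seq3) = 0.544

seq1–seq2: 9/31 sites differ → p ≈ 0.290323, d = −0.75 ln(1 − 0.387097) = 0.367161 ≈ 0.367.
seq1–seq3: 17/31 sites differ → p ≈ 0.548387, d = −0.75 ln(1 − 0.731183) = 0.985293 ≈ 0.985.
seq2–seq3: 12/31 sites differ → p ≈ 0.387097, d = −0.75 ln(1 − 0.516129) = 0.544453 ≈ 0.544.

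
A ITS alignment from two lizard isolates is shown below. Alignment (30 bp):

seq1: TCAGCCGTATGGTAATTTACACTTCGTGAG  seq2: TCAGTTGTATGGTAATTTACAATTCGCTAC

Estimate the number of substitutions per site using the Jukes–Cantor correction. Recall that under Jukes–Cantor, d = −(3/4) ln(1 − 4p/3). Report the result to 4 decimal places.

0.2326

The sequences differ at 6 of 30 sites (5, 6, 22, 27, 28, 30), so p = 6/30 = 0.2.
d = −(3/4) ln(1 − 4p/3) = −0.75 ln(1 − 0.266667) = −0.75 ln(0.733333)
  = −0.75 × (-0.310155) = 0.232616 substitutions/site.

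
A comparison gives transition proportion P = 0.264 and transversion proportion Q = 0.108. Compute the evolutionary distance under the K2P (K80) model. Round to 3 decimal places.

Under the Kimura two-parameter model, d = −½ ln(1 − 2P − Q) − ¼ ln(1 − 2Q).
1 − 2P − Q = 0.364, giving −½ ln(0.364) = 0.505301.
1 − 2Q = 0.784, giving −¼ ln(0.784) = 0.060837.
d = 0.505301 + 0.060837 = 0.566138.

0.566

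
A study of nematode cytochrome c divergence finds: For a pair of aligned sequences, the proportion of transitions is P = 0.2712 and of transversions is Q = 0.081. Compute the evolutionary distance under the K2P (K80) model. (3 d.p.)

0.532

Under the Kimura two-parameter model, d = −½ ln(1 − 2P − Q) − ¼ ln(1 − 2Q).
1 − 2P − Q = 0.3766, giving −½ ln(0.3766) = 0.488286.
1 − 2Q = 0.838, giving −¼ ln(0.838) = 0.044184.
d = 0.488286 + 0.044184 = 0.532470.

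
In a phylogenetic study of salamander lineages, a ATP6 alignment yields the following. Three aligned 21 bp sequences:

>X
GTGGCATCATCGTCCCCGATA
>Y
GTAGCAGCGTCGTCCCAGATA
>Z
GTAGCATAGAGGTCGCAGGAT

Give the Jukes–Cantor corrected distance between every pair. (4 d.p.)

d(X,Y) = 0.2197, d(X,Z) = 0.7557, d(Y,Z) = 0.5319

X–Y: 4/21 sites differ → p ≈ 0.190476, d = −0.75 ln(1 − 0.253968) = 0.219740 ≈ 0.2197.
X–Z: 10/21 sites differ → p ≈ 0.47619, d = −0.75 ln(1 − 0.63492) = 0.755729 ≈ 0.7557.
Y–Z: 8/21 sites differ → p ≈ 0.380952, d = −0.75 ln(1 − 0.507936) = 0.531860 ≈ 0.5319.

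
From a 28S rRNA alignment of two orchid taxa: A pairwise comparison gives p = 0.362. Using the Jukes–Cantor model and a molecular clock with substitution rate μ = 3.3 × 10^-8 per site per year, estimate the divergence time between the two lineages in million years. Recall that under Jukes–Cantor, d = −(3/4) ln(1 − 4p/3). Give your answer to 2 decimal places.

d = −(3/4) ln(1 − 4p/3) = −0.75 ln(1 − 0.482667) = −0.75 ln(0.517333)
  = −0.75 × (-0.659069) = 0.494302 substitutions/site.
Under a molecular clock d = 2μt, so t = d/(2μ) = 0.494302 / (2 × 3.3 × 10^-8) = 7.49 million years.

7.49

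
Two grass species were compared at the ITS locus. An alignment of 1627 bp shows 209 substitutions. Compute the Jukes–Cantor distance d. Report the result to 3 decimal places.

p = 209/1627 ≈ 0.128457.
d = −(3/4) ln(1 − 4p/3) = −0.75 ln(1 − 0.171276) = −0.75 ln(0.828724)
  = −0.75 × (-0.187868) = 0.140901 substitutions/site.

0.141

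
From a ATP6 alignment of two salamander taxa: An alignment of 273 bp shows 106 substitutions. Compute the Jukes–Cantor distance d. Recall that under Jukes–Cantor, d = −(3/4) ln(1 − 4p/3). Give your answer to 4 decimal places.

p = 106/273 ≈ 0.388278.
d = −(3/4) ln(1 − 4p/3) = −0.75 ln(1 − 0.517704) = −0.75 ln(0.482296)
  = −0.75 × (-0.729197) = 0.546898 substitutions/site.

0.5469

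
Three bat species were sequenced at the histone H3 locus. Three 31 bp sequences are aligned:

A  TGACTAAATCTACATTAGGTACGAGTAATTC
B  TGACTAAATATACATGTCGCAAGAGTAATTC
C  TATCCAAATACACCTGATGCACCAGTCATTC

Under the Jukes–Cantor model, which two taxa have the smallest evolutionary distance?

A–B: 6/31 differ, p = 0.194, d = 0.224.
A–C: 11/31 differ, p = 0.355, d = 0.481.
B–C: 10/31 differ, p = 0.323, d = 0.422.
The smallest distance is between A and B.

A and B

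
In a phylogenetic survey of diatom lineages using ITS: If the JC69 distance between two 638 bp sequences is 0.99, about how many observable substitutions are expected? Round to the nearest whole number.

Invert JC69: p = (3/4)(1 − e^(−4d/3)) = 0.75 × (1 − e^(-1.32)) = 0.75 × (1 − 0.267135) = 0.549649.
Expected differing sites = pL ≈ 0.549649 × 638 = 350.676062 ≈ 351.

351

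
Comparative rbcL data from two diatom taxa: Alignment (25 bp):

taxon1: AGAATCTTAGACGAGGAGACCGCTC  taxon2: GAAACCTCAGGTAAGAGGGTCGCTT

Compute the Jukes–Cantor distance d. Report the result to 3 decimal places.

The sequences differ at 12 of 25 sites, so p = 12/25 = 0.48.
d = −(3/4) ln(1 − 4p/3) = −0.75 ln(1 − 0.64) = −0.75 ln(0.36)
  = −0.75 × (-1.021651) = 0.766238 substitutions/site.

0.766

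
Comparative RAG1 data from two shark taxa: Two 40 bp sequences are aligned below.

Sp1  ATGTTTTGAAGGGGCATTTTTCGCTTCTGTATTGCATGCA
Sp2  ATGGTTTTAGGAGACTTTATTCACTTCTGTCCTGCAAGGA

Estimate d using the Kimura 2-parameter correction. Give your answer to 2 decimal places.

Of 40 sites, 5 differences are transitions and 7 are transversions, so P = 5/40 = 0.125 and Q = 7/40 = 0.175.
Under the Kimura two-parameter model, d = −½ ln(1 − 2P − Q) − ¼ ln(1 − 2Q).
1 − 2P − Q = 0.575, giving −½ ln(0.575) = 0.276693.
1 − 2Q = 0.65, giving −¼ ln(0.65) = 0.107696.
d = 0.276693 + 0.107696 = 0.384389.

0.38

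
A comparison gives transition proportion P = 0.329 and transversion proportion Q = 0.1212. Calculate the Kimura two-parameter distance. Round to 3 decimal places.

Under the Kimura two-parameter model, d = −½ ln(1 − 2P − Q) − ¼ ln(1 − 2Q).
1 − 2P − Q = 0.2208, giving −½ ln(0.2208) = 0.755249.
1 − 2Q = 0.7576, giving −¼ ln(0.7576) = 0.069400.
d = 0.755249 + 0.069400 = 0.824649.

0.825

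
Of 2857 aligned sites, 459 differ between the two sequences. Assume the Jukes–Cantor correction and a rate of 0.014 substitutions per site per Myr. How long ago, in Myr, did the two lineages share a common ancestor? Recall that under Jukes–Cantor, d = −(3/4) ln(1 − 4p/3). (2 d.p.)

6.46

p = 459/2857 ≈ 0.160658.
d = −(3/4) ln(1 − 4p/3) = −0.75 ln(1 − 0.214211) = −0.75 ln(0.785789)
  = −0.75 × (-0.241067) = 0.180800 substitutions/site.
Under a molecular clock d = 2μt, so t = d/(2μ) = 0.180800 / (2 × 0.014) = 6.46 Myr.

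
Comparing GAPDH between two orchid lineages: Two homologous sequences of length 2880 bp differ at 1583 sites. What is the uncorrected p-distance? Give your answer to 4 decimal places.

p = 1583/2880 = 0.549652… ≈ 0.5497 (to 4 d.p.).

0.5497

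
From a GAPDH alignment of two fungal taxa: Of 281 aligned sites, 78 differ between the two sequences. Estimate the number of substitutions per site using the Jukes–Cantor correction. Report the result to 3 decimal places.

0.347

p = 78/281 ≈ 0.27758.
d = −(3/4) ln(1 − 4p/3) = −0.75 ln(1 − 0.370107) = −0.75 ln(0.629893)
  = −0.75 × (-0.462205) = 0.346654 substitutions/site.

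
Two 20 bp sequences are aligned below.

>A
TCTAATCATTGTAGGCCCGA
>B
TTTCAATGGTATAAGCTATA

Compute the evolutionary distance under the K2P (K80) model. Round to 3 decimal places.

Of 20 sites, 6 differences are transitions and 5 are transversions, so P = 6/20 = 0.3 and Q = 5/20 = 0.25.
Under the Kimura two-parameter model, d = −½ ln(1 − 2P − Q) − ¼ ln(1 − 2Q).
1 − 2P − Q = 0.15, giving −½ ln(0.15) = 0.948560.
1 − 2Q = 0.5, giving −¼ ln(0.5) = 0.173287.
d = 0.948560 + 0.173287 = 1.121847.

1.122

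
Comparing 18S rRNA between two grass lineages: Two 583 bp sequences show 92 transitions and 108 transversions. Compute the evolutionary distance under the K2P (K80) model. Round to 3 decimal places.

0.463

P = 92/583 ≈ 0.157804 and Q = 108/583 ≈ 0.185249.
Under the Kimura two-parameter model, d = −½ ln(1 − 2P − Q) − ¼ ln(1 − 2Q).
1 − 2P − Q = 0.499143, giving −½ ln(0.499143) = 0.347431.
1 − 2Q = 0.629502, giving −¼ ln(0.629502) = 0.115707.
d = 0.347431 + 0.115707 = 0.463138.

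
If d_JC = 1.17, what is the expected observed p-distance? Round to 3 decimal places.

p = (3/4)(1 − e^(−4d/3)) = 0.75 × (1 − e^(-1.56)) = 0.75 × (1 − 0.210136) = 0.592398.

0.592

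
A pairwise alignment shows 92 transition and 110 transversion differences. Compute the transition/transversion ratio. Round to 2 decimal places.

R = 92/110 = 0.836363… ≈ 0.84 (to 2 d.p.).

0.84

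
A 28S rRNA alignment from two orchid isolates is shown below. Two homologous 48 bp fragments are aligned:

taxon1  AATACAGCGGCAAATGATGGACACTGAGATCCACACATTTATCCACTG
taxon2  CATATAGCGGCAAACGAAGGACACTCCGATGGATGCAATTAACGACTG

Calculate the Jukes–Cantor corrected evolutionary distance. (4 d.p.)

0.3360

The sequences differ at 13 of 48 sites, so p = 13/48 ≈ 0.270833.
d = −(3/4) ln(1 − 4p/3) = −0.75 ln(1 − 0.361111) = −0.75 ln(0.638889)
  = −0.75 × (-0.448025) = 0.336019 substitutions/site.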